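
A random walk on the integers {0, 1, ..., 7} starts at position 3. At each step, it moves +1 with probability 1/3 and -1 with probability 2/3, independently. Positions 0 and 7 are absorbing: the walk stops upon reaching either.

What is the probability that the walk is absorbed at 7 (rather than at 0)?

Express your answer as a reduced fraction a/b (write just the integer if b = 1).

Answer: 7/127

Derivation:
Biased walk: p = 1/3, q = 2/3, r = q/p = 2
Gambler's ruin: P(hit 7 before 0 | start at 3) = (1 - r^a)/(1 - r^N)
r^3 = 8; r^7 = 128
P = (1 - 8) / (1 - 128) = -7 / -127 = 7/127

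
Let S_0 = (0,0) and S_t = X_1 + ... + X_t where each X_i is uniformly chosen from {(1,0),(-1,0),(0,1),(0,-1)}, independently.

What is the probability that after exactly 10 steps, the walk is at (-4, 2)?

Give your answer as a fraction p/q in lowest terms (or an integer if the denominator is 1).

Let h be the number of horizontal steps (so 10-h are vertical). To end at (-4,2) need (h-4)/2 right-steps and ((10-h)+2)/2 up-steps.
Sum over h with 4 ≤ h ≤ 8, h ≡ 0 (mod 2), 10-h ≡ 0 (mod 2):
h=4: C(10,4)·C(4,0)·C(6,4) = 210·1·15 = 3150
h=6: C(10,6)·C(6,1)·C(4,3) = 210·6·4 = 5040
h=8: C(10,8)·C(8,2)·C(2,2) = 45·28·1 = 1260
Total favorable: 9450
Total paths: 4^10 = 1048576
P = 9450/1048576 = 4725/524288

Answer: 4725/524288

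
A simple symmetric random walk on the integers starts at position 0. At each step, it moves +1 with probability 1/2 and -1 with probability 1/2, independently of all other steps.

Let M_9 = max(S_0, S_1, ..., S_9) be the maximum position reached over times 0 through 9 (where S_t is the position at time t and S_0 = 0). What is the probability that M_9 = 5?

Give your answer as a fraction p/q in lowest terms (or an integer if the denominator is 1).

Answer: 9/128

Derivation:
Let M_9 = max(S_0,...,S_9). Use the reflection principle: for j ≥ 1, #{paths with M_9 ≥ j} = #{S_9 ≥ j} + #{S_9 ≥ j+1}.
By reflection, #{M_9 ≥ 5} = #{S_9 ≥ 5} + #{S_9 ≥ 6} = 46 + 10 = 56.
#{M_9 ≥ 6} = #{S_9 ≥ 6} + #{S_9 ≥ 7} = 10 + 10 = 20.
#{M_9 = 5} = 56 - 20 = 36.
P(M_9 = 5) = 36/512 = 9/128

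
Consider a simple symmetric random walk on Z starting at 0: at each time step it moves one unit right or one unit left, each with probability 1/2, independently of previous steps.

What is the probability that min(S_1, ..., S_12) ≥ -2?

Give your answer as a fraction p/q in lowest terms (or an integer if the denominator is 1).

Answer: 627/1024

Derivation:
Let f(t,s) = #length-t paths at position s with S_1..S_t all ≥ -2.
f(t,s) = f(t-1,s-1) + f(t-1,s+1) for s ≥ -2; f(t,s) = 0 for s < -2.
t=0: f(0,0)=1
t=1: f(1,-1)=1 f(1,1)=1
t=2: f(2,-2)=1 f(2,0)=2 f(2,2)=1
t=3: f(3,-1)=3 f(3,1)=3 f(3,3)=1
t=4: f(4,-2)=3 f(4,0)=6 f(4,2)=4 f(4,4)=1
t=5: f(5,-1)=9 f(5,1)=10 f(5,3)=5 f(5,5)=1
t=6: f(6,-2)=9 f(6,0)=19 f(6,2)=15 f(6,4)=6 f(6,6)=1
t=7: f(7,-1)=28 f(7,1)=34 f(7,3)=21 f(7,5)=7 f(7,7)=1
t=8: f(8,-2)=28 f(8,0)=62 f(8,2)=55 f(8,4)=28 f(8,6)=8 f(8,8)=1
t=9: f(9,-1)=90 f(9,1)=117 f(9,3)=83 f(9,5)=36 f(9,7)=9 f(9,9)=1
t=10: f(10,-2)=90 f(10,0)=207 f(10,2)=200 f(10,4)=119 f(10,6)=45 f(10,8)=10 f(10,10)=1
t=11: f(11,-1)=297 f(11,1)=407 f(11,3)=319 f(11,5)=164 f(11,7)=55 f(11,9)=11 f(11,11)=1
t=12: f(12,-2)=297 f(12,0)=704 f(12,2)=726 f(12,4)=483 f(12,6)=219 f(12,8)=66 f(12,10)=12 f(12,12)=1
Σ_s f(12,s) = 2508
P = 2508/4096 = 627/1024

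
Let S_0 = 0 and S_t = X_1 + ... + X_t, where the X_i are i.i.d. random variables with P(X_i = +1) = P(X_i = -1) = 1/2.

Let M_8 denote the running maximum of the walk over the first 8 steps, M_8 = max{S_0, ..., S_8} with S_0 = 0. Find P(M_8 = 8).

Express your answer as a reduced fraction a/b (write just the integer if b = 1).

Let M_8 = max(S_0,...,S_8). Use the reflection principle: for j ≥ 1, #{paths with M_8 ≥ j} = #{S_8 ≥ j} + #{S_8 ≥ j+1}.
By reflection, #{M_8 ≥ 8} = #{S_8 ≥ 8} + #{S_8 ≥ 9} = 1 + 0 = 1.
#{M_8 ≥ 9} = #{S_8 ≥ 9} + #{S_8 ≥ 10} = 0 + 0 = 0.
#{M_8 = 8} = 1 - 0 = 1.
P(M_8 = 8) = 1/256 = 1/256

Answer: 1/256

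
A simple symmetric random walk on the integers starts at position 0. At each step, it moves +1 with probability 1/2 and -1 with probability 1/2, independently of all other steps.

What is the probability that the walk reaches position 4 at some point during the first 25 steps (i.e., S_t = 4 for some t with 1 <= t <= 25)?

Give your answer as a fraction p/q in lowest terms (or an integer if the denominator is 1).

Answer: 1779879/4194304

Derivation:
Count via complement. Let g(t,s) = #length-t paths at position s with S_1..S_t all ≠ 4.
g(t,s) = g(t-1,s-1) + g(t-1,s+1) for s ≠ 4; g(t,4) = 0.
t=0: g(0,0)=1
t=1: g(1,-1)=1 g(1,1)=1
t=2: g(2,-2)=1 g(2,0)=2 g(2,2)=1
t=3: g(3,-3)=1 g(3,-1)=3 g(3,1)=3 g(3,3)=1
t=4: g(4,-4)=1 g(4,-2)=4 g(4,0)=6 g(4,2)=4
t=5: g(5,-5)=1 g(5,-3)=5 g(5,-1)=10 g(5,1)=10 g(5,3)=4
t=6: g(6,-6)=1 g(6,-4)=6 g(6,-2)=15 g(6,0)=20 g(6,2)=14
t=7: g(7,-7)=1 g(7,-5)=7 g(7,-3)=21 g(7,-1)=35 g(7,1)=34 g(7,3)=14
t=8: g(8,-8)=1 g(8,-6)=8 g(8,-4)=28 g(8,-2)=56 g(8,0)=69 g(8,2)=48
t=9: g(9,-9)=1 g(9,-7)=9 g(9,-5)=36 g(9,-3)=84 g(9,-1)=125 g(9,1)=117 g(9,3)=48
t=10: g(10,-10)=1 g(10,-8)=10 g(10,-6)=45 g(10,-4)=120 g(10,-2)=209 g(10,0)=242 g(10,2)=165
t=11: g(11,-11)=1 g(11,-9)=11 g(11,-7)=55 g(11,-5)=165 g(11,-3)=329 g(11,-1)=451 g(11,1)=407 g(11,3)=165
t=12: g(12,-12)=1 g(12,-10)=12 g(12,-8)=66 g(12,-6)=220 g(12,-4)=494 g(12,-2)=780 g(12,0)=858 g(12,2)=572
t=13: g(13,-13)=1 g(13,-11)=13 g(13,-9)=78 g(13,-7)=286 g(13,-5)=714 g(13,-3)=1274 g(13,-1)=1638 g(13,1)=1430 g(13,3)=572
t=14: g(14,-14)=1 g(14,-12)=14 g(14,-10)=91 g(14,-8)=364 g(14,-6)=1000 g(14,-4)=1988 g(14,-2)=2912 g(14,0)=3068 g(14,2)=2002
t=15: g(15,-15)=1 g(15,-13)=15 g(15,-11)=105 g(15,-9)=455 g(15,-7)=1364 g(15,-5)=2988 g(15,-3)=4900 g(15,-1)=5980 g(15,1)=5070 g(15,3)=2002
t=16: g(16,-16)=1 g(16,-14)=16 g(16,-12)=120 g(16,-10)=560 g(16,-8)=1819 g(16,-6)=4352 g(16,-4)=7888 g(16,-2)=10880 g(16,0)=11050 g(16,2)=7072
t=17: g(17,-17)=1 g(17,-15)=17 g(17,-13)=136 g(17,-11)=680 g(17,-9)=2379 g(17,-7)=6171 g(17,-5)=12240 g(17,-3)=18768 g(17,-1)=21930 g(17,1)=18122 g(17,3)=7072
t=18: g(18,-18)=1 g(18,-16)=18 g(18,-14)=153 g(18,-12)=816 g(18,-10)=3059 g(18,-8)=8550 g(18,-6)=18411 g(18,-4)=31008 g(18,-2)=40698 g(18,0)=40052 g(18,2)=25194
t=19: g(19,-19)=1 g(19,-17)=19 g(19,-15)=171 g(19,-13)=969 g(19,-11)=3875 g(19,-9)=11609 g(19,-7)=26961 g(19,-5)=49419 g(19,-3)=71706 g(19,-1)=80750 g(19,1)=65246 g(19,3)=25194
t=20: g(20,-20)=1 g(20,-18)=20 g(20,-16)=190 g(20,-14)=1140 g(20,-12)=4844 g(20,-10)=15484 g(20,-8)=38570 g(20,-6)=76380 g(20,-4)=121125 g(20,-2)=152456 g(20,0)=145996 g(20,2)=90440
t=21: g(21,-21)=1 g(21,-19)=21 g(21,-17)=210 g(21,-15)=1330 g(21,-13)=5984 g(21,-11)=20328 g(21,-9)=54054 g(21,-7)=114950 g(21,-5)=197505 g(21,-3)=273581 g(21,-1)=298452 g(21,1)=236436 g(21,3)=90440
t=22: g(22,-22)=1 g(22,-20)=22 g(22,-18)=231 g(22,-16)=1540 g(22,-14)=7314 g(22,-12)=26312 g(22,-10)=74382 g(22,-8)=169004 g(22,-6)=312455 g(22,-4)=471086 g(22,-2)=572033 g(22,0)=534888 g(22,2)=326876
t=23: g(23,-23)=1 g(23,-21)=23 g(23,-19)=253 g(23,-17)=1771 g(23,-15)=8854 g(23,-13)=33626 g(23,-11)=100694 g(23,-9)=243386 g(23,-7)=481459 g(23,-5)=783541 g(23,-3)=1043119 g(23,-1)=1106921 g(23,1)=861764 g(23,3)=326876
t=24: g(24,-24)=1 g(24,-22)=24 g(24,-20)=276 g(24,-18)=2024 g(24,-16)=10625 g(24,-14)=42480 g(24,-12)=134320 g(24,-10)=344080 g(24,-8)=724845 g(24,-6)=1265000 g(24,-4)=1826660 g(24,-2)=2150040 g(24,0)=1968685 g(24,2)=1188640
t=25: g(25,-25)=1 g(25,-23)=25 g(25,-21)=300 g(25,-19)=2300 g(25,-17)=12649 g(25,-15)=53105 g(25,-13)=176800 g(25,-11)=478400 g(25,-9)=1068925 g(25,-7)=1989845 g(25,-5)=3091660 g(25,-3)=3976700 g(25,-1)=4118725 g(25,1)=3157325 g(25,3)=1188640
Paths never hitting 4: Σ_s g(25,s) = 19315400
Paths hitting 4: 2^25 - 19315400 = 14239032
P = 14239032/33554432 = 1779879/4194304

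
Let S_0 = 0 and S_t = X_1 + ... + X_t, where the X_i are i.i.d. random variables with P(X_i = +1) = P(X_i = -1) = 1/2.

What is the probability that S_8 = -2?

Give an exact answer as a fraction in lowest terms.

To reach position -2 after 8 steps: need 3 steps of +1 and 5 of -1.
Favorable paths: C(8,3) = 56
Total paths: 2^8 = 256
P = 56/256 = 7/32

Answer: 7/32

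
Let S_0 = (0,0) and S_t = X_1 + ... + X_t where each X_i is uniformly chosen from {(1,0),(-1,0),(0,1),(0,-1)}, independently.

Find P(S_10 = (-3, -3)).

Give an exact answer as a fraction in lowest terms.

Answer: 2835/262144

Derivation:
Let h be the number of horizontal steps (so 10-h are vertical). To end at (-3,-3) need (h-3)/2 right-steps and ((10-h)-3)/2 up-steps.
Sum over h with 3 ≤ h ≤ 7, h ≡ 1 (mod 2), 10-h ≡ 1 (mod 2):
h=3: C(10,3)·C(3,0)·C(7,2) = 120·1·21 = 2520
h=5: C(10,5)·C(5,1)·C(5,1) = 252·5·5 = 6300
h=7: C(10,7)·C(7,2)·C(3,0) = 120·21·1 = 2520
Total favorable: 11340
Total paths: 4^10 = 1048576
P = 11340/1048576 = 2835/262144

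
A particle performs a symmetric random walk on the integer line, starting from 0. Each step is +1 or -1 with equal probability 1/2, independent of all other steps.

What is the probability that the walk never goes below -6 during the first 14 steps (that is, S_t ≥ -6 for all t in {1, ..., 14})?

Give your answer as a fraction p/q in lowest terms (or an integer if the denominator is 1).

Answer: 3861/4096

Derivation:
Let f(t,s) = #length-t paths at position s with S_1..S_t all ≥ -6.
f(t,s) = f(t-1,s-1) + f(t-1,s+1) for s ≥ -6; f(t,s) = 0 for s < -6.
t=0: f(0,0)=1
t=1: f(1,-1)=1 f(1,1)=1
t=2: f(2,-2)=1 f(2,0)=2 f(2,2)=1
t=3: f(3,-3)=1 f(3,-1)=3 f(3,1)=3 f(3,3)=1
t=4: f(4,-4)=1 f(4,-2)=4 f(4,0)=6 f(4,2)=4 f(4,4)=1
t=5: f(5,-5)=1 f(5,-3)=5 f(5,-1)=10 f(5,1)=10 f(5,3)=5 f(5,5)=1
t=6: f(6,-6)=1 f(6,-4)=6 f(6,-2)=15 f(6,0)=20 f(6,2)=15 f(6,4)=6 f(6,6)=1
t=7: f(7,-5)=7 f(7,-3)=21 f(7,-1)=35 f(7,1)=35 f(7,3)=21 f(7,5)=7 f(7,7)=1
t=8: f(8,-6)=7 f(8,-4)=28 f(8,-2)=56 f(8,0)=70 f(8,2)=56 f(8,4)=28 f(8,6)=8 f(8,8)=1
t=9: f(9,-5)=35 f(9,-3)=84 f(9,-1)=126 f(9,1)=126 f(9,3)=84 f(9,5)=36 f(9,7)=9 f(9,9)=1
t=10: f(10,-6)=35 f(10,-4)=119 f(10,-2)=210 f(10,0)=252 f(10,2)=210 f(10,4)=120 f(10,6)=45 f(10,8)=10 f(10,10)=1
t=11: f(11,-5)=154 f(11,-3)=329 f(11,-1)=462 f(11,1)=462 f(11,3)=330 f(11,5)=165 f(11,7)=55 f(11,9)=11 f(11,11)=1
t=12: f(12,-6)=154 f(12,-4)=483 f(12,-2)=791 f(12,0)=924 f(12,2)=792 f(12,4)=495 f(12,6)=220 f(12,8)=66 f(12,10)=12 f(12,12)=1
t=13: f(13,-5)=637 f(13,-3)=1274 f(13,-1)=1715 f(13,1)=1716 f(13,3)=1287 f(13,5)=715 f(13,7)=286 f(13,9)=78 f(13,11)=13 f(13,13)=1
t=14: f(14,-6)=637 f(14,-4)=1911 f(14,-2)=2989 f(14,0)=3431 f(14,2)=3003 f(14,4)=2002 f(14,6)=1001 f(14,8)=364 f(14,10)=91 f(14,12)=14 f(14,14)=1
Σ_s f(14,s) = 15444
P = 15444/16384 = 3861/4096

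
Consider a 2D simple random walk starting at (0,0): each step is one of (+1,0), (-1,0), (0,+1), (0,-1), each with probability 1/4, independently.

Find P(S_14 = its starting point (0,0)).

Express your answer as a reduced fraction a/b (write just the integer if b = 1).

Answer: 184041/4194304

Derivation:
Let h be the number of horizontal steps (so 14-h are vertical). To end at (0,0) need (h+0)/2 right-steps and ((14-h)+0)/2 up-steps.
Sum over h with 0 ≤ h ≤ 14, h ≡ 0 (mod 2), 14-h ≡ 0 (mod 2):
h=0: C(14,0)·C(0,0)·C(14,7) = 1·1·3432 = 3432
h=2: C(14,2)·C(2,1)·C(12,6) = 91·2·924 = 168168
h=4: C(14,4)·C(4,2)·C(10,5) = 1001·6·252 = 1513512
h=6: C(14,6)·C(6,3)·C(8,4) = 3003·20·70 = 4204200
h=8: C(14,8)·C(8,4)·C(6,3) = 3003·70·20 = 4204200
h=10: C(14,10)·C(10,5)·C(4,2) = 1001·252·6 = 1513512
h=12: C(14,12)·C(12,6)·C(2,1) = 91·924·2 = 168168
h=14: C(14,14)·C(14,7)·C(0,0) = 1·3432·1 = 3432
Total favorable: 11778624
Total paths: 4^14 = 268435456
P = 11778624/268435456 = 184041/4194304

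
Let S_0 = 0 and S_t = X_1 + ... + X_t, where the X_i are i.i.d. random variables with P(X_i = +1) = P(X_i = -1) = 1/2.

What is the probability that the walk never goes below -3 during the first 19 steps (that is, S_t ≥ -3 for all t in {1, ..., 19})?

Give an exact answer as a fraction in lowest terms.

Let f(t,s) = #length-t paths at position s with S_1..S_t all ≥ -3.
f(t,s) = f(t-1,s-1) + f(t-1,s+1) for s ≥ -3; f(t,s) = 0 for s < -3.
t=0: f(0,0)=1
t=1: f(1,-1)=1 f(1,1)=1
t=2: f(2,-2)=1 f(2,0)=2 f(2,2)=1
t=3: f(3,-3)=1 f(3,-1)=3 f(3,1)=3 f(3,3)=1
t=4: f(4,-2)=4 f(4,0)=6 f(4,2)=4 f(4,4)=1
t=5: f(5,-3)=4 f(5,-1)=10 f(5,1)=10 f(5,3)=5 f(5,5)=1
t=6: f(6,-2)=14 f(6,0)=20 f(6,2)=15 f(6,4)=6 f(6,6)=1
t=7: f(7,-3)=14 f(7,-1)=34 f(7,1)=35 f(7,3)=21 f(7,5)=7 f(7,7)=1
t=8: f(8,-2)=48 f(8,0)=69 f(8,2)=56 f(8,4)=28 f(8,6)=8 f(8,8)=1
t=9: f(9,-3)=48 f(9,-1)=117 f(9,1)=125 f(9,3)=84 f(9,5)=36 f(9,7)=9 f(9,9)=1
t=10: f(10,-2)=165 f(10,0)=242 f(10,2)=209 f(10,4)=120 f(10,6)=45 f(10,8)=10 f(10,10)=1
t=11: f(11,-3)=165 f(11,-1)=407 f(11,1)=451 f(11,3)=329 f(11,5)=165 f(11,7)=55 f(11,9)=11 f(11,11)=1
t=12: f(12,-2)=572 f(12,0)=858 f(12,2)=780 f(12,4)=494 f(12,6)=220 f(12,8)=66 f(12,10)=12 f(12,12)=1
t=13: f(13,-3)=572 f(13,-1)=1430 f(13,1)=1638 f(13,3)=1274 f(13,5)=714 f(13,7)=286 f(13,9)=78 f(13,11)=13 f(13,13)=1
t=14: f(14,-2)=2002 f(14,0)=3068 f(14,2)=2912 f(14,4)=1988 f(14,6)=1000 f(14,8)=364 f(14,10)=91 f(14,12)=14 f(14,14)=1
t=15: f(15,-3)=2002 f(15,-1)=5070 f(15,1)=5980 f(15,3)=4900 f(15,5)=2988 f(15,7)=1364 f(15,9)=455 f(15,11)=105 f(15,13)=15 f(15,15)=1
t=16: f(16,-2)=7072 f(16,0)=11050 f(16,2)=10880 f(16,4)=7888 f(16,6)=4352 f(16,8)=1819 f(16,10)=560 f(16,12)=120 f(16,14)=16 f(16,16)=1
t=17: f(17,-3)=7072 f(17,-1)=18122 f(17,1)=21930 f(17,3)=18768 f(17,5)=12240 f(17,7)=6171 f(17,9)=2379 f(17,11)=680 f(17,13)=136 f(17,15)=17 f(17,17)=1
t=18: f(18,-2)=25194 f(18,0)=40052 f(18,2)=40698 f(18,4)=31008 f(18,6)=18411 f(18,8)=8550 f(18,10)=3059 f(18,12)=816 f(18,14)=153 f(18,16)=18 f(18,18)=1
t=19: f(19,-3)=25194 f(19,-1)=65246 f(19,1)=80750 f(19,3)=71706 f(19,5)=49419 f(19,7)=26961 f(19,9)=11609 f(19,11)=3875 f(19,13)=969 f(19,15)=171 f(19,17)=19 f(19,19)=1
Σ_s f(19,s) = 335920
P = 335920/524288 = 20995/32768

Answer: 20995/32768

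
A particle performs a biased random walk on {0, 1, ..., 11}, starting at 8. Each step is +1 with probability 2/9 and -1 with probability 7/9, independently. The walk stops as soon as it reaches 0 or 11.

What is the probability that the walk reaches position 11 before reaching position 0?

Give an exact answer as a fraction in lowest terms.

Biased walk: p = 2/9, q = 7/9, r = q/p = 7/2
Gambler's ruin: P(hit 11 before 0 | start at 8) = (1 - r^a)/(1 - r^N)
r^8 = 5764801/256; r^11 = 1977326743/2048
P = (1 - 5764801/256) / (1 - 1977326743/2048) = -5764545/256 / -1977324695/2048 = 9223272/395464939

Answer: 9223272/395464939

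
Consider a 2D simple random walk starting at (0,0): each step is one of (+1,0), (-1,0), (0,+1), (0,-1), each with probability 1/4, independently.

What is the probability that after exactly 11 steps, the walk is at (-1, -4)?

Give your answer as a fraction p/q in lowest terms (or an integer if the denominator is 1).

Let h be the number of horizontal steps (so 11-h are vertical). To end at (-1,-4) need (h-1)/2 right-steps and ((11-h)-4)/2 up-steps.
Sum over h with 1 ≤ h ≤ 7, h ≡ 1 (mod 2), 11-h ≡ 0 (mod 2):
h=1: C(11,1)·C(1,0)·C(10,3) = 11·1·120 = 1320
h=3: C(11,3)·C(3,1)·C(8,2) = 165·3·28 = 13860
h=5: C(11,5)·C(5,2)·C(6,1) = 462·10·6 = 27720
h=7: C(11,7)·C(7,3)·C(4,0) = 330·35·1 = 11550
Total favorable: 54450
Total paths: 4^11 = 4194304
P = 54450/4194304 = 27225/2097152

Answer: 27225/2097152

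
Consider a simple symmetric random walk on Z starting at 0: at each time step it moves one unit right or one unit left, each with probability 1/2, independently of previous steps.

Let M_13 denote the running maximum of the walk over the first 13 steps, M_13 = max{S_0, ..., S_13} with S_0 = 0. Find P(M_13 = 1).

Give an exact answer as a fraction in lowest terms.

Let M_13 = max(S_0,...,S_13). Use the reflection principle: for j ≥ 1, #{paths with M_13 ≥ j} = #{S_13 ≥ j} + #{S_13 ≥ j+1}.
By reflection, #{M_13 ≥ 1} = #{S_13 ≥ 1} + #{S_13 ≥ 2} = 4096 + 2380 = 6476.
#{M_13 ≥ 2} = #{S_13 ≥ 2} + #{S_13 ≥ 3} = 2380 + 2380 = 4760.
#{M_13 = 1} = 6476 - 4760 = 1716.
P(M_13 = 1) = 1716/8192 = 429/2048

Answer: 429/2048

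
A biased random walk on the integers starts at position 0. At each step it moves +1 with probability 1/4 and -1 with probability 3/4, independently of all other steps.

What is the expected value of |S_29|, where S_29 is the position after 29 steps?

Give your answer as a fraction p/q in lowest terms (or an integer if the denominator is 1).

Answer: 130659988496489167/9007199254740992

Derivation:
S_29 takes values m ≡ 1 (mod 2) with |m| ≤ 29; P(S_29=m) = C(29,(29+m)/2) · (1/4)^((29+m)/2) · (3/4)^((29-m)/2).
Distribution: P(S=-29)=68630377364883/288230376151711744, P(S=-27)=663426981193869/288230376151711744, P(S=-25)=1547996289452361/144115188075855872, P(S=-23)=4643988868357083/144115188075855872, P(S=-21)=20123951762880693/288230376151711744, P(S=-19)=33539919604801155/288230376151711744, P(S=-17)=11179973201600385/72057594037927936, P(S=-15)=12244732554133755/72057594037927936, P(S=-13)=44897352698490435/288230376151711744, P(S=-11)=34920163209937005/288230376151711744, P(S=-9)=11640054403312335/144115188075855872, P(S=-7)=6701849504937405/144115188075855872, P(S=-5)=6701849504937405/288230376151711744, P(S=-3)=2921319014972715/288230376151711744, P(S=-1)=139110429284415/36028797018963968, P(S=1)=46370143094805/36028797018963968, P(S=3)=108197000554545/288230376151711744, P(S=5)=27579627592335/288230376151711744, P(S=7)=3064403065815/144115188075855872, P(S=9)=591376030245/144115188075855872, P(S=11)=197125343415/288230376151711744, P(S=13)=28160763345/288230376151711744, P(S=15)=853356465/72057594037927936, P(S=17)=86572395/72057594037927936, P(S=19)=28857465/288230376151711744, P(S=21)=1923831/288230376151711744, P(S=23)=49329/144115188075855872, P(S=25)=1827/144115188075855872, P(S=27)=87/288230376151711744, P(S=29)=1/288230376151711744
E[|S_29|] = Σ_m |m|·P(S_29=m) = 130659988496489167/9007199254740992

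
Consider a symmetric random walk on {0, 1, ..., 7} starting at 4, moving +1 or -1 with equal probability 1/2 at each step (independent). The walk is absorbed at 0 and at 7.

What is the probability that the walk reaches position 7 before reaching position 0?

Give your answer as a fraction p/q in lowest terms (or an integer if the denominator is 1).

Answer: 4/7

Derivation:
Symmetric walk (p = 1/2): the harmonic-function argument gives P(hit 7 before 0 | start at 4) = a/N.
P = 4/7 = 4/7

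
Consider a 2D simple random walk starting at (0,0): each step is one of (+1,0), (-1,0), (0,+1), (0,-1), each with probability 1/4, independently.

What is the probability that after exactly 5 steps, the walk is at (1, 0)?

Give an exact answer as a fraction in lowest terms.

Answer: 25/256

Derivation:
Let h be the number of horizontal steps (so 5-h are vertical). To end at (1,0) need (h+1)/2 right-steps and ((5-h)+0)/2 up-steps.
Sum over h with 1 ≤ h ≤ 5, h ≡ 1 (mod 2), 5-h ≡ 0 (mod 2):
h=1: C(5,1)·C(1,1)·C(4,2) = 5·1·6 = 30
h=3: C(5,3)·C(3,2)·C(2,1) = 10·3·2 = 60
h=5: C(5,5)·C(5,3)·C(0,0) = 1·10·1 = 10
Total favorable: 100
Total paths: 4^5 = 1024
P = 100/1024 = 25/256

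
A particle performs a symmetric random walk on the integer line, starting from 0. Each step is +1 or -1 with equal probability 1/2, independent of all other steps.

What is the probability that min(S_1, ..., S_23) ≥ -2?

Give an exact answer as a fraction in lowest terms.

Let f(t,s) = #length-t paths at position s with S_1..S_t all ≥ -2.
f(t,s) = f(t-1,s-1) + f(t-1,s+1) for s ≥ -2; f(t,s) = 0 for s < -2.
t=0: f(0,0)=1
t=1: f(1,-1)=1 f(1,1)=1
t=2: f(2,-2)=1 f(2,0)=2 f(2,2)=1
t=3: f(3,-1)=3 f(3,1)=3 f(3,3)=1
t=4: f(4,-2)=3 f(4,0)=6 f(4,2)=4 f(4,4)=1
t=5: f(5,-1)=9 f(5,1)=10 f(5,3)=5 f(5,5)=1
t=6: f(6,-2)=9 f(6,0)=19 f(6,2)=15 f(6,4)=6 f(6,6)=1
t=7: f(7,-1)=28 f(7,1)=34 f(7,3)=21 f(7,5)=7 f(7,7)=1
t=8: f(8,-2)=28 f(8,0)=62 f(8,2)=55 f(8,4)=28 f(8,6)=8 f(8,8)=1
t=9: f(9,-1)=90 f(9,1)=117 f(9,3)=83 f(9,5)=36 f(9,7)=9 f(9,9)=1
t=10: f(10,-2)=90 f(10,0)=207 f(10,2)=200 f(10,4)=119 f(10,6)=45 f(10,8)=10 f(10,10)=1
t=11: f(11,-1)=297 f(11,1)=407 f(11,3)=319 f(11,5)=164 f(11,7)=55 f(11,9)=11 f(11,11)=1
t=12: f(12,-2)=297 f(12,0)=704 f(12,2)=726 f(12,4)=483 f(12,6)=219 f(12,8)=66 f(12,10)=12 f(12,12)=1
t=13: f(13,-1)=1001 f(13,1)=1430 f(13,3)=1209 f(13,5)=702 f(13,7)=285 f(13,9)=78 f(13,11)=13 f(13,13)=1
t=14: f(14,-2)=1001 f(14,0)=2431 f(14,2)=2639 f(14,4)=1911 f(14,6)=987 f(14,8)=363 f(14,10)=91 f(14,12)=14 f(14,14)=1
t=15: f(15,-1)=3432 f(15,1)=5070 f(15,3)=4550 f(15,5)=2898 f(15,7)=1350 f(15,9)=454 f(15,11)=105 f(15,13)=15 f(15,15)=1
t=16: f(16,-2)=3432 f(16,0)=8502 f(16,2)=9620 f(16,4)=7448 f(16,6)=4248 f(16,8)=1804 f(16,10)=559 f(16,12)=120 f(16,14)=16 f(16,16)=1
t=17: f(17,-1)=11934 f(17,1)=18122 f(17,3)=17068 f(17,5)=11696 f(17,7)=6052 f(17,9)=2363 f(17,11)=679 f(17,13)=136 f(17,15)=17 f(17,17)=1
t=18: f(18,-2)=11934 f(18,0)=30056 f(18,2)=35190 f(18,4)=28764 f(18,6)=17748 f(18,8)=8415 f(18,10)=3042 f(18,12)=815 f(18,14)=153 f(18,16)=18 f(18,18)=1
t=19: f(19,-1)=41990 f(19,1)=65246 f(19,3)=63954 f(19,5)=46512 f(19,7)=26163 f(19,9)=11457 f(19,11)=3857 f(19,13)=968 f(19,15)=171 f(19,17)=19 f(19,19)=1
t=20: f(20,-2)=41990 f(20,0)=107236 f(20,2)=129200 f(20,4)=110466 f(20,6)=72675 f(20,8)=37620 f(20,10)=15314 f(20,12)=4825 f(20,14)=1139 f(20,16)=190 f(20,18)=20 f(20,20)=1
t=21: f(21,-1)=149226 f(21,1)=236436 f(21,3)=239666 f(21,5)=183141 f(21,7)=110295 f(21,9)=52934 f(21,11)=20139 f(21,13)=5964 f(21,15)=1329 f(21,17)=210 f(21,19)=21 f(21,21)=1
t=22: f(22,-2)=149226 f(22,0)=385662 f(22,2)=476102 f(22,4)=422807 f(22,6)=293436 f(22,8)=163229 f(22,10)=73073 f(22,12)=26103 f(22,14)=7293 f(22,16)=1539 f(22,18)=231 f(22,20)=22 f(22,22)=1
t=23: f(23,-1)=534888 f(23,1)=861764 f(23,3)=898909 f(23,5)=716243 f(23,7)=456665 f(23,9)=236302 f(23,11)=99176 f(23,13)=33396 f(23,15)=8832 f(23,17)=1770 f(23,19)=253 f(23,21)=23 f(23,23)=1
Σ_s f(23,s) = 3848222
P = 3848222/8388608 = 1924111/4194304

Answer: 1924111/4194304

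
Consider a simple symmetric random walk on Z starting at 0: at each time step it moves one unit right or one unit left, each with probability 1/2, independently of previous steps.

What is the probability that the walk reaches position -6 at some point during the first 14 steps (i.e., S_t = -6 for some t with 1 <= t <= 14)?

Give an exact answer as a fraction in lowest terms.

Answer: 1941/16384

Derivation:
Count via complement. Let g(t,s) = #length-t paths at position s with S_1..S_t all ≠ -6.
g(t,s) = g(t-1,s-1) + g(t-1,s+1) for s ≠ -6; g(t,-6) = 0.
t=0: g(0,0)=1
t=1: g(1,-1)=1 g(1,1)=1
t=2: g(2,-2)=1 g(2,0)=2 g(2,2)=1
t=3: g(3,-3)=1 g(3,-1)=3 g(3,1)=3 g(3,3)=1
t=4: g(4,-4)=1 g(4,-2)=4 g(4,0)=6 g(4,2)=4 g(4,4)=1
t=5: g(5,-5)=1 g(5,-3)=5 g(5,-1)=10 g(5,1)=10 g(5,3)=5 g(5,5)=1
t=6: g(6,-4)=6 g(6,-2)=15 g(6,0)=20 g(6,2)=15 g(6,4)=6 g(6,6)=1
t=7: g(7,-5)=6 g(7,-3)=21 g(7,-1)=35 g(7,1)=35 g(7,3)=21 g(7,5)=7 g(7,7)=1
t=8: g(8,-4)=27 g(8,-2)=56 g(8,0)=70 g(8,2)=56 g(8,4)=28 g(8,6)=8 g(8,8)=1
t=9: g(9,-5)=27 g(9,-3)=83 g(9,-1)=126 g(9,1)=126 g(9,3)=84 g(9,5)=36 g(9,7)=9 g(9,9)=1
t=10: g(10,-4)=110 g(10,-2)=209 g(10,0)=252 g(10,2)=210 g(10,4)=120 g(10,6)=45 g(10,8)=10 g(10,10)=1
t=11: g(11,-5)=110 g(11,-3)=319 g(11,-1)=461 g(11,1)=462 g(11,3)=330 g(11,5)=165 g(11,7)=55 g(11,9)=11 g(11,11)=1
t=12: g(12,-4)=429 g(12,-2)=780 g(12,0)=923 g(12,2)=792 g(12,4)=495 g(12,6)=220 g(12,8)=66 g(12,10)=12 g(12,12)=1
t=13: g(13,-5)=429 g(13,-3)=1209 g(13,-1)=1703 g(13,1)=1715 g(13,3)=1287 g(13,5)=715 g(13,7)=286 g(13,9)=78 g(13,11)=13 g(13,13)=1
t=14: g(14,-4)=1638 g(14,-2)=2912 g(14,0)=3418 g(14,2)=3002 g(14,4)=2002 g(14,6)=1001 g(14,8)=364 g(14,10)=91 g(14,12)=14 g(14,14)=1
Paths never hitting -6: Σ_s g(14,s) = 14443
Paths hitting -6: 2^14 - 14443 = 1941
P = 1941/16384 = 1941/16384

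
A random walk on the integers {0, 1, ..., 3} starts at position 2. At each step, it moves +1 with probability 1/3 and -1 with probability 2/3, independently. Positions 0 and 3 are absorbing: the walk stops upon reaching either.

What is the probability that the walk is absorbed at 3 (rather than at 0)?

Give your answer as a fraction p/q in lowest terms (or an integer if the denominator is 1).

Answer: 3/7

Derivation:
Biased walk: p = 1/3, q = 2/3, r = q/p = 2
Gambler's ruin: P(hit 3 before 0 | start at 2) = (1 - r^a)/(1 - r^N)
r^2 = 4; r^3 = 8
P = (1 - 4) / (1 - 8) = -3 / -7 = 3/7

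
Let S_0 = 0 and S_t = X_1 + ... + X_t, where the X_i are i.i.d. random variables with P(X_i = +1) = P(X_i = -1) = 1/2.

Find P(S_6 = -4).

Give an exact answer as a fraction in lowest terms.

To reach position -4 after 6 steps: need 1 step of +1 and 5 of -1.
Favorable paths: C(6,1) = 6
Total paths: 2^6 = 64
P = 6/64 = 3/32

Answer: 3/32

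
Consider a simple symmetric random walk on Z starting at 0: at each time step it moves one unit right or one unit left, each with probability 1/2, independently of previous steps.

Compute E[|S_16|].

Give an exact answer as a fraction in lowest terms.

S_16 takes values m ≡ 0 (mod 2) with |m| ≤ 16; P(S_16=m) = C(16,(16+m)/2)/2^16.
Total paths: 2^16 = 65536
Distribution: P(S=-16)=1/65536, P(S=-14)=16/65536, P(S=-12)=120/65536, P(S=-10)=560/65536, P(S=-8)=1820/65536, P(S=-6)=4368/65536, P(S=-4)=8008/65536, P(S=-2)=11440/65536, P(S=0)=12870/65536, P(S=2)=11440/65536, P(S=4)=8008/65536, P(S=6)=4368/65536, P(S=8)=1820/65536, P(S=10)=560/65536, P(S=12)=120/65536, P(S=14)=16/65536, P(S=16)=1/65536
E[|S_16|] = Σ_m |m|·P(S_16=m) = 205920/65536 = 6435/2048

Answer: 6435/2048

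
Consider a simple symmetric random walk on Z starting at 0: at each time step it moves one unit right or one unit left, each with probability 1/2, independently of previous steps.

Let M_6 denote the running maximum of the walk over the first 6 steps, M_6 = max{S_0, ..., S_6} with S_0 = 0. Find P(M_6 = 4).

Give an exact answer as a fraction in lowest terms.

Answer: 3/32

Derivation:
Let M_6 = max(S_0,...,S_6). Use the reflection principle: for j ≥ 1, #{paths with M_6 ≥ j} = #{S_6 ≥ j} + #{S_6 ≥ j+1}.
By reflection, #{M_6 ≥ 4} = #{S_6 ≥ 4} + #{S_6 ≥ 5} = 7 + 1 = 8.
#{M_6 ≥ 5} = #{S_6 ≥ 5} + #{S_6 ≥ 6} = 1 + 1 = 2.
#{M_6 = 4} = 8 - 2 = 6.
P(M_6 = 4) = 6/64 = 3/32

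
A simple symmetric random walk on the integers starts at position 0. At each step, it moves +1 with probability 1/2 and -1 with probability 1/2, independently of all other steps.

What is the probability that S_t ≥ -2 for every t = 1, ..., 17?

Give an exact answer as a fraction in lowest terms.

Let f(t,s) = #length-t paths at position s with S_1..S_t all ≥ -2.
f(t,s) = f(t-1,s-1) + f(t-1,s+1) for s ≥ -2; f(t,s) = 0 for s < -2.
t=0: f(0,0)=1
t=1: f(1,-1)=1 f(1,1)=1
t=2: f(2,-2)=1 f(2,0)=2 f(2,2)=1
t=3: f(3,-1)=3 f(3,1)=3 f(3,3)=1
t=4: f(4,-2)=3 f(4,0)=6 f(4,2)=4 f(4,4)=1
t=5: f(5,-1)=9 f(5,1)=10 f(5,3)=5 f(5,5)=1
t=6: f(6,-2)=9 f(6,0)=19 f(6,2)=15 f(6,4)=6 f(6,6)=1
t=7: f(7,-1)=28 f(7,1)=34 f(7,3)=21 f(7,5)=7 f(7,7)=1
t=8: f(8,-2)=28 f(8,0)=62 f(8,2)=55 f(8,4)=28 f(8,6)=8 f(8,8)=1
t=9: f(9,-1)=90 f(9,1)=117 f(9,3)=83 f(9,5)=36 f(9,7)=9 f(9,9)=1
t=10: f(10,-2)=90 f(10,0)=207 f(10,2)=200 f(10,4)=119 f(10,6)=45 f(10,8)=10 f(10,10)=1
t=11: f(11,-1)=297 f(11,1)=407 f(11,3)=319 f(11,5)=164 f(11,7)=55 f(11,9)=11 f(11,11)=1
t=12: f(12,-2)=297 f(12,0)=704 f(12,2)=726 f(12,4)=483 f(12,6)=219 f(12,8)=66 f(12,10)=12 f(12,12)=1
t=13: f(13,-1)=1001 f(13,1)=1430 f(13,3)=1209 f(13,5)=702 f(13,7)=285 f(13,9)=78 f(13,11)=13 f(13,13)=1
t=14: f(14,-2)=1001 f(14,0)=2431 f(14,2)=2639 f(14,4)=1911 f(14,6)=987 f(14,8)=363 f(14,10)=91 f(14,12)=14 f(14,14)=1
t=15: f(15,-1)=3432 f(15,1)=5070 f(15,3)=4550 f(15,5)=2898 f(15,7)=1350 f(15,9)=454 f(15,11)=105 f(15,13)=15 f(15,15)=1
t=16: f(16,-2)=3432 f(16,0)=8502 f(16,2)=9620 f(16,4)=7448 f(16,6)=4248 f(16,8)=1804 f(16,10)=559 f(16,12)=120 f(16,14)=16 f(16,16)=1
t=17: f(17,-1)=11934 f(17,1)=18122 f(17,3)=17068 f(17,5)=11696 f(17,7)=6052 f(17,9)=2363 f(17,11)=679 f(17,13)=136 f(17,15)=17 f(17,17)=1
Σ_s f(17,s) = 68068
P = 68068/131072 = 17017/32768

Answer: 17017/32768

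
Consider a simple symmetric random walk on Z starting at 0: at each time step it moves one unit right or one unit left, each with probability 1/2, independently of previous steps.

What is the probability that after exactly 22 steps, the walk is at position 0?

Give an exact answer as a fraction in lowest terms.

Answer: 88179/524288

Derivation:
To return to 0 after 22 steps: need exactly 11 steps of +1 and 11 of -1.
Favorable paths: C(22,11) = 705432
Total paths: 2^22 = 4194304
P = 705432/4194304 = 88179/524288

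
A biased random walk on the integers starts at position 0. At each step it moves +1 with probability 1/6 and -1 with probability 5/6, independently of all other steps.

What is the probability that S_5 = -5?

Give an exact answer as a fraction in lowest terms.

To reach position -5 after 5 steps: need 0 steps of +1 and 5 steps of -1.
Number of such sequences: C(5,0) = 1
Each has probability (1/6)^0 · (5/6)^5 = 3125/7776
P = 1 · 3125/7776 = 3125/7776

Answer: 3125/7776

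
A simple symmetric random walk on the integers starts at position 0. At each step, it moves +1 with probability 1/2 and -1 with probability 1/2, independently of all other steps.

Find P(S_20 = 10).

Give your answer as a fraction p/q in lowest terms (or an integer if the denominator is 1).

Answer: 969/65536

Derivation:
To reach position 10 after 20 steps: need 15 steps of +1 and 5 of -1.
Favorable paths: C(20,15) = 15504
Total paths: 2^20 = 1048576
P = 15504/1048576 = 969/65536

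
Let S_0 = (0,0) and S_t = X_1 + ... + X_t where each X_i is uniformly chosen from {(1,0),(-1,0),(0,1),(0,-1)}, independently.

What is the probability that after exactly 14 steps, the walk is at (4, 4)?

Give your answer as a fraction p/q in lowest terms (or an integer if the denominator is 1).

Answer: 39039/8388608

Derivation:
Let h be the number of horizontal steps (so 14-h are vertical). To end at (4,4) need (h+4)/2 right-steps and ((14-h)+4)/2 up-steps.
Sum over h with 4 ≤ h ≤ 10, h ≡ 0 (mod 2), 14-h ≡ 0 (mod 2):
h=4: C(14,4)·C(4,4)·C(10,7) = 1001·1·120 = 120120
h=6: C(14,6)·C(6,5)·C(8,6) = 3003·6·28 = 504504
h=8: C(14,8)·C(8,6)·C(6,5) = 3003·28·6 = 504504
h=10: C(14,10)·C(10,7)·C(4,4) = 1001·120·1 = 120120
Total favorable: 1249248
Total paths: 4^14 = 268435456
P = 1249248/268435456 = 39039/8388608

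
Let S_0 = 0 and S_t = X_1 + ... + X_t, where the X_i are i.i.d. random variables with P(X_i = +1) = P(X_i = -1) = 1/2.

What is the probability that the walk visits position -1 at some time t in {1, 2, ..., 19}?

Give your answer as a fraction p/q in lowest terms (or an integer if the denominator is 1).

Answer: 215955/262144

Derivation:
Count via complement. Let g(t,s) = #length-t paths at position s with S_1..S_t all ≠ -1.
g(t,s) = g(t-1,s-1) + g(t-1,s+1) for s ≠ -1; g(t,-1) = 0.
t=0: g(0,0)=1
t=1: g(1,1)=1
t=2: g(2,0)=1 g(2,2)=1
t=3: g(3,1)=2 g(3,3)=1
t=4: g(4,0)=2 g(4,2)=3 g(4,4)=1
t=5: g(5,1)=5 g(5,3)=4 g(5,5)=1
t=6: g(6,0)=5 g(6,2)=9 g(6,4)=5 g(6,6)=1
t=7: g(7,1)=14 g(7,3)=14 g(7,5)=6 g(7,7)=1
t=8: g(8,0)=14 g(8,2)=28 g(8,4)=20 g(8,6)=7 g(8,8)=1
t=9: g(9,1)=42 g(9,3)=48 g(9,5)=27 g(9,7)=8 g(9,9)=1
t=10: g(10,0)=42 g(10,2)=90 g(10,4)=75 g(10,6)=35 g(10,8)=9 g(10,10)=1
t=11: g(11,1)=132 g(11,3)=165 g(11,5)=110 g(11,7)=44 g(11,9)=10 g(11,11)=1
t=12: g(12,0)=132 g(12,2)=297 g(12,4)=275 g(12,6)=154 g(12,8)=54 g(12,10)=11 g(12,12)=1
t=13: g(13,1)=429 g(13,3)=572 g(13,5)=429 g(13,7)=208 g(13,9)=65 g(13,11)=12 g(13,13)=1
t=14: g(14,0)=429 g(14,2)=1001 g(14,4)=1001 g(14,6)=637 g(14,8)=273 g(14,10)=77 g(14,12)=13 g(14,14)=1
t=15: g(15,1)=1430 g(15,3)=2002 g(15,5)=1638 g(15,7)=910 g(15,9)=350 g(15,11)=90 g(15,13)=14 g(15,15)=1
t=16: g(16,0)=1430 g(16,2)=3432 g(16,4)=3640 g(16,6)=2548 g(16,8)=1260 g(16,10)=440 g(16,12)=104 g(16,14)=15 g(16,16)=1
t=17: g(17,1)=4862 g(17,3)=7072 g(17,5)=6188 g(17,7)=3808 g(17,9)=1700 g(17,11)=544 g(17,13)=119 g(17,15)=16 g(17,17)=1
t=18: g(18,0)=4862 g(18,2)=11934 g(18,4)=13260 g(18,6)=9996 g(18,8)=5508 g(18,10)=2244 g(18,12)=663 g(18,14)=135 g(18,16)=17 g(18,18)=1
t=19: g(19,1)=16796 g(19,3)=25194 g(19,5)=23256 g(19,7)=15504 g(19,9)=7752 g(19,11)=2907 g(19,13)=798 g(19,15)=152 g(19,17)=18 g(19,19)=1
Paths never hitting -1: Σ_s g(19,s) = 92378
Paths hitting -1: 2^19 - 92378 = 431910
P = 431910/524288 = 215955/262144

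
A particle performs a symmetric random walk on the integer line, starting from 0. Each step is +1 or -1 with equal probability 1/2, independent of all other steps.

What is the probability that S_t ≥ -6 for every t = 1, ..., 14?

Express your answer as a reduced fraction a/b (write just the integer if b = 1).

Let f(t,s) = #length-t paths at position s with S_1..S_t all ≥ -6.
f(t,s) = f(t-1,s-1) + f(t-1,s+1) for s ≥ -6; f(t,s) = 0 for s < -6.
t=0: f(0,0)=1
t=1: f(1,-1)=1 f(1,1)=1
t=2: f(2,-2)=1 f(2,0)=2 f(2,2)=1
t=3: f(3,-3)=1 f(3,-1)=3 f(3,1)=3 f(3,3)=1
t=4: f(4,-4)=1 f(4,-2)=4 f(4,0)=6 f(4,2)=4 f(4,4)=1
t=5: f(5,-5)=1 f(5,-3)=5 f(5,-1)=10 f(5,1)=10 f(5,3)=5 f(5,5)=1
t=6: f(6,-6)=1 f(6,-4)=6 f(6,-2)=15 f(6,0)=20 f(6,2)=15 f(6,4)=6 f(6,6)=1
t=7: f(7,-5)=7 f(7,-3)=21 f(7,-1)=35 f(7,1)=35 f(7,3)=21 f(7,5)=7 f(7,7)=1
t=8: f(8,-6)=7 f(8,-4)=28 f(8,-2)=56 f(8,0)=70 f(8,2)=56 f(8,4)=28 f(8,6)=8 f(8,8)=1
t=9: f(9,-5)=35 f(9,-3)=84 f(9,-1)=126 f(9,1)=126 f(9,3)=84 f(9,5)=36 f(9,7)=9 f(9,9)=1
t=10: f(10,-6)=35 f(10,-4)=119 f(10,-2)=210 f(10,0)=252 f(10,2)=210 f(10,4)=120 f(10,6)=45 f(10,8)=10 f(10,10)=1
t=11: f(11,-5)=154 f(11,-3)=329 f(11,-1)=462 f(11,1)=462 f(11,3)=330 f(11,5)=165 f(11,7)=55 f(11,9)=11 f(11,11)=1
t=12: f(12,-6)=154 f(12,-4)=483 f(12,-2)=791 f(12,0)=924 f(12,2)=792 f(12,4)=495 f(12,6)=220 f(12,8)=66 f(12,10)=12 f(12,12)=1
t=13: f(13,-5)=637 f(13,-3)=1274 f(13,-1)=1715 f(13,1)=1716 f(13,3)=1287 f(13,5)=715 f(13,7)=286 f(13,9)=78 f(13,11)=13 f(13,13)=1
t=14: f(14,-6)=637 f(14,-4)=1911 f(14,-2)=2989 f(14,0)=3431 f(14,2)=3003 f(14,4)=2002 f(14,6)=1001 f(14,8)=364 f(14,10)=91 f(14,12)=14 f(14,14)=1
Σ_s f(14,s) = 15444
P = 15444/16384 = 3861/4096

Answer: 3861/4096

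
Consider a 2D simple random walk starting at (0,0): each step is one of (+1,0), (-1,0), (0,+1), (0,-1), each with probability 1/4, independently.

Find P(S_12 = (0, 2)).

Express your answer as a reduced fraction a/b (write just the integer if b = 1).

Let h be the number of horizontal steps (so 12-h are vertical). To end at (0,2) need (h+0)/2 right-steps and ((12-h)+2)/2 up-steps.
Sum over h with 0 ≤ h ≤ 10, h ≡ 0 (mod 2), 12-h ≡ 0 (mod 2):
h=0: C(12,0)·C(0,0)·C(12,7) = 1·1·792 = 792
h=2: C(12,2)·C(2,1)·C(10,6) = 66·2·210 = 27720
h=4: C(12,4)·C(4,2)·C(8,5) = 495·6·56 = 166320
h=6: C(12,6)·C(6,3)·C(6,4) = 924·20·15 = 277200
h=8: C(12,8)·C(8,4)·C(4,3) = 495·70·4 = 138600
h=10: C(12,10)·C(10,5)·C(2,2) = 66·252·1 = 16632
Total favorable: 627264
Total paths: 4^12 = 16777216
P = 627264/16777216 = 9801/262144

Answer: 9801/262144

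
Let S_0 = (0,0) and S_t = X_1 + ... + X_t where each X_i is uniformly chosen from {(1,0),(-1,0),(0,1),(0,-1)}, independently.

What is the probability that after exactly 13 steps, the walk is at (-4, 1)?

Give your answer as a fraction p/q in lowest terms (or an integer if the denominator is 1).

Let h be the number of horizontal steps (so 13-h are vertical). To end at (-4,1) need (h-4)/2 right-steps and ((13-h)+1)/2 up-steps.
Sum over h with 4 ≤ h ≤ 12, h ≡ 0 (mod 2), 13-h ≡ 1 (mod 2):
h=4: C(13,4)·C(4,0)·C(9,5) = 715·1·126 = 90090
h=6: C(13,6)·C(6,1)·C(7,4) = 1716·6·35 = 360360
h=8: C(13,8)·C(8,2)·C(5,3) = 1287·28·10 = 360360
h=10: C(13,10)·C(10,3)·C(3,2) = 286·120·3 = 102960
h=12: C(13,12)·C(12,4)·C(1,1) = 13·495·1 = 6435
Total favorable: 920205
Total paths: 4^13 = 67108864
P = 920205/67108864 = 920205/67108864

Answer: 920205/67108864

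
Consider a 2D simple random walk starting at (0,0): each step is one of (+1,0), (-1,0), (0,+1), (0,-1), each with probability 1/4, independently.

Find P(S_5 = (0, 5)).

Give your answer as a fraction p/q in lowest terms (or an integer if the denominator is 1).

Answer: 1/1024

Derivation:
Let h be the number of horizontal steps (so 5-h are vertical). To end at (0,5) need (h+0)/2 right-steps and ((5-h)+5)/2 up-steps.
Sum over h with 0 ≤ h ≤ 0, h ≡ 0 (mod 2), 5-h ≡ 1 (mod 2):
h=0: C(5,0)·C(0,0)·C(5,5) = 1·1·1 = 1
Total favorable: 1
Total paths: 4^5 = 1024
P = 1/1024 = 1/1024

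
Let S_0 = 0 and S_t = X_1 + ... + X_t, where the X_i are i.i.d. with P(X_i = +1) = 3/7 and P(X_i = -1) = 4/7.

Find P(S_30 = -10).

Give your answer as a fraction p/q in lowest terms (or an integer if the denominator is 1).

Answer: 278667780703880982036480/3219905755813179726837607

Derivation:
To reach position -10 after 30 steps: need 10 steps of +1 and 20 steps of -1.
Number of such sequences: C(30,10) = 30045015
Each has probability (3/7)^10 · (4/7)^20 = 64925062108545024/22539340290692258087863249
P = 30045015 · 64925062108545024/22539340290692258087863249 = 278667780703880982036480/3219905755813179726837607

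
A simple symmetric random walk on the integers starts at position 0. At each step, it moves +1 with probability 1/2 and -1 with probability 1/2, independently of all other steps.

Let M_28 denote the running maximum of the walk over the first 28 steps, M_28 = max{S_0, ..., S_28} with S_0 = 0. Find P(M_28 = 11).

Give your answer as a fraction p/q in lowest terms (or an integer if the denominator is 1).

Let M_28 = max(S_0,...,S_28). Use the reflection principle: for j ≥ 1, #{paths with M_28 ≥ j} = #{S_28 ≥ j} + #{S_28 ≥ j+1}.
By reflection, #{M_28 ≥ 11} = #{S_28 ≥ 11} + #{S_28 ≥ 12} = 4791323 + 4791323 = 9582646.
#{M_28 ≥ 12} = #{S_28 ≥ 12} + #{S_28 ≥ 13} = 4791323 + 1683218 = 6474541.
#{M_28 = 11} = 9582646 - 6474541 = 3108105.
P(M_28 = 11) = 3108105/268435456 = 3108105/268435456

Answer: 3108105/268435456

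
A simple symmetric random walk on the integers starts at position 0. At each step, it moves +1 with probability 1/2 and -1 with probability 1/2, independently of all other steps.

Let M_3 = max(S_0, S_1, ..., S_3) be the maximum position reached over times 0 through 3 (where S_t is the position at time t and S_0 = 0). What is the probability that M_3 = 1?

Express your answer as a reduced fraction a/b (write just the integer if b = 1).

Let M_3 = max(S_0,...,S_3). Use the reflection principle: for j ≥ 1, #{paths with M_3 ≥ j} = #{S_3 ≥ j} + #{S_3 ≥ j+1}.
By reflection, #{M_3 ≥ 1} = #{S_3 ≥ 1} + #{S_3 ≥ 2} = 4 + 1 = 5.
#{M_3 ≥ 2} = #{S_3 ≥ 2} + #{S_3 ≥ 3} = 1 + 1 = 2.
#{M_3 = 1} = 5 - 2 = 3.
P(M_3 = 1) = 3/8 = 3/8

Answer: 3/8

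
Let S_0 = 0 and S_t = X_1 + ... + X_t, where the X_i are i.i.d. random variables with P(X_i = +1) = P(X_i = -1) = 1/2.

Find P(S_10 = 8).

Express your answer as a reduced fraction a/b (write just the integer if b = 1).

To reach position 8 after 10 steps: need 9 steps of +1 and 1 of -1.
Favorable paths: C(10,9) = 10
Total paths: 2^10 = 1024
P = 10/1024 = 5/512

Answer: 5/512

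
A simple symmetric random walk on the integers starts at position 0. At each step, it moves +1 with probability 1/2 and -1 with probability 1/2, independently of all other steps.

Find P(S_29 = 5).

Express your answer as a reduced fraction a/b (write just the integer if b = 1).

Answer: 51895935/536870912

Derivation:
To reach position 5 after 29 steps: need 17 steps of +1 and 12 of -1.
Favorable paths: C(29,17) = 51895935
Total paths: 2^29 = 536870912
P = 51895935/536870912 = 51895935/536870912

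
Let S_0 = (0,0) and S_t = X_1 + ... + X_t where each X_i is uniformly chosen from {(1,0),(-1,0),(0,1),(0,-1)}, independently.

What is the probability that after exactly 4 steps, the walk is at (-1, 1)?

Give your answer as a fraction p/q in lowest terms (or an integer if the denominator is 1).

Answer: 3/32

Derivation:
Let h be the number of horizontal steps (so 4-h are vertical). To end at (-1,1) need (h-1)/2 right-steps and ((4-h)+1)/2 up-steps.
Sum over h with 1 ≤ h ≤ 3, h ≡ 1 (mod 2), 4-h ≡ 1 (mod 2):
h=1: C(4,1)·C(1,0)·C(3,2) = 4·1·3 = 12
h=3: C(4,3)·C(3,1)·C(1,1) = 4·3·1 = 12
Total favorable: 24
Total paths: 4^4 = 256
P = 24/256 = 3/32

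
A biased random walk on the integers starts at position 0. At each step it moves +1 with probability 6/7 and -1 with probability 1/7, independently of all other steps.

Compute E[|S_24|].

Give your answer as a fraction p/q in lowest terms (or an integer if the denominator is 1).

Answer: 469179204554904469512/27368747340080916343

Derivation:
S_24 takes values m ≡ 0 (mod 2) with |m| ≤ 24; P(S_24=m) = C(24,(24+m)/2) · (6/7)^((24+m)/2) · (1/7)^((24-m)/2).
Distribution: P(S=-24)=1/191581231380566414401, P(S=-22)=144/191581231380566414401, P(S=-20)=9936/191581231380566414401, P(S=-18)=437184/191581231380566414401, P(S=-16)=1967328/27368747340080916343, P(S=-14)=47215872/27368747340080916343, P(S=-12)=897101568/27368747340080916343, P(S=-10)=96886969344/191581231380566414401, P(S=-8)=1235308859136/191581231380566414401, P(S=-6)=13176627830784/191581231380566414401, P(S=-4)=118589650477056/191581231380566414401, P(S=-2)=129370527793152/27368747340080916343, P(S=0)=840908430655488/27368747340080916343, P(S=2)=4657339000553472/27368747340080916343, P(S=4)=153692187018264576/191581231380566414401, P(S=6)=614768748073058304/191581231380566414401, P(S=8)=2074844524746571776/191581231380566414401, P(S=10)=5858384540460908544/191581231380566414401, P(S=12)=1952794846820302848/27368747340080916343, P(S=14)=3700032341343731712/27368747340080916343, P(S=16)=5550048512015597568/27368747340080916343, P(S=18)=44400388096124780544/191581231380566414401, P(S=20)=36327590260465729536/191581231380566414401, P(S=22)=18953525353286467584/191581231380566414401, P(S=24)=4738381338321616896/191581231380566414401
E[|S_24|] = Σ_m |m|·P(S_24=m) = 469179204554904469512/27368747340080916343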